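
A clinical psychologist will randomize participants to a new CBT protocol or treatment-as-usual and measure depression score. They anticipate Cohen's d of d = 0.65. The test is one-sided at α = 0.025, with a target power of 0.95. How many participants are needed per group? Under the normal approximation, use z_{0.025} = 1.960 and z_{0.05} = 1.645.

For two independent groups with equal n: n = 2·((z_{α} + z_β) / d)².
z_{α} + z_β = 1.960 + 1.645 = 3.605.
n = 2 × (3.605 / 0.65)² = 2 × 5.546² = 2 × 30.76 = 61.5.
Round up to the next whole participant.

n = 62 per group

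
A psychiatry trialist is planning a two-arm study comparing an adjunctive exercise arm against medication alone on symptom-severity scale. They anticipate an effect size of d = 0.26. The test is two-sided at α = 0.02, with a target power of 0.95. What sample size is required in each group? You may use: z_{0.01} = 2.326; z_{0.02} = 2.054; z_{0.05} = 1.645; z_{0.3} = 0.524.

n = 467 per group

For two independent groups with equal n: n = 2·((z_{α/2} + z_β) / d)².
z_{α/2} + z_β = 2.326 + 1.645 = 3.971.
n = 2 × (3.971 / 0.26)² = 2 × 15.273² = 2 × 233.27 = 466.5.
Round up to the next whole participant.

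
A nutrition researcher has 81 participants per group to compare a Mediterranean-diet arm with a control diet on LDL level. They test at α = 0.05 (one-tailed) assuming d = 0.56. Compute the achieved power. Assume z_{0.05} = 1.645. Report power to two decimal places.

power ≈ 0.97

For two equal groups, power = Φ(d·√(n/2) − z_{α}).
d·√(n/2) = 0.56 × √(81/2) = 0.56 × 6.364 = 3.564.
z_β = 3.564 − 1.645 = 1.919.
Power = Φ(1.919) = 0.972.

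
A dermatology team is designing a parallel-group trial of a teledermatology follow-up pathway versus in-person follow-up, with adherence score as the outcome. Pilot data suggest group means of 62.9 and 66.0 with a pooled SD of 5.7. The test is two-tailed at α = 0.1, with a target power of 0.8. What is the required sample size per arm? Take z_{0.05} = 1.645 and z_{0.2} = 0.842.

Cohen's d = |M₁ − M₂| / SD_pooled = |62.9 − 66.0| / 5.7 = 3.1 / 5.7 = 0.544.
For two independent groups with equal n: n = 2·((z_{α/2} + z_β) / d)².
z_{α/2} + z_β = 1.645 + 0.842 = 2.487.
n = 2 × (2.487 / 0.544)² = 2 × 4.572² = 2 × 20.90 = 41.8.
Round up to the next whole participant.

n = 42 per group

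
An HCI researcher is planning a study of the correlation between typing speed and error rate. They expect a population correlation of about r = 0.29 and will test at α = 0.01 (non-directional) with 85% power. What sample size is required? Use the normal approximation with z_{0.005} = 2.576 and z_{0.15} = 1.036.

n = 150

Fisher's z: C = ½·ln((1+r)/(1−r)) = ½·ln(1.8169) = 0.2986.
n = ((z_{α/2} + z_β)/C)² + 3.
(2.576 + 1.036) / 0.2986 = 3.612 / 0.2986 = 12.096.
n = 12.096² + 3 = 146.32 + 3 = 149.3.
Round up.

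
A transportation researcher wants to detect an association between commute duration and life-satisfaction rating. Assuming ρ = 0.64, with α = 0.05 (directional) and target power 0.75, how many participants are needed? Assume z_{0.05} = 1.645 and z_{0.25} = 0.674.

n = 13

Fisher's z: C = ½·ln((1+r)/(1−r)) = ½·ln(4.5556) = 0.7582.
n = ((z_{α} + z_β)/C)² + 3.
(1.645 + 0.674) / 0.7582 = 2.319 / 0.7582 = 3.059.
n = 3.059² + 3 = 9.35 + 3 = 12.4.
Round up.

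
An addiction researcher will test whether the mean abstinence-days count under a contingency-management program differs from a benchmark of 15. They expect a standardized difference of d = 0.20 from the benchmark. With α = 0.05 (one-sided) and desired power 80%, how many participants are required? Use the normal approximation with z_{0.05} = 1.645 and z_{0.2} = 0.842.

n = 155

For a one-sample test: n = ((z_{α} + z_β) / d)².
z_{α} + z_β = 1.645 + 0.842 = 2.487.
n = (2.487 / 0.20)² = 12.435² = 154.63.
Round up.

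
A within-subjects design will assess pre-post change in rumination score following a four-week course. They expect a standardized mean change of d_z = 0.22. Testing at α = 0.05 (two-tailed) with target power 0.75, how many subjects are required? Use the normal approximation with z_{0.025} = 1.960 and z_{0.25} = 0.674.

For a paired (one-sample on differences) test: n = ((z_{α/2} + z_β) / d)².
z_{α/2} + z_β = 1.960 + 0.674 = 2.634.
n = (2.634 / 0.22)² = 11.973² = 143.35.
Round up.

n = 144 pairs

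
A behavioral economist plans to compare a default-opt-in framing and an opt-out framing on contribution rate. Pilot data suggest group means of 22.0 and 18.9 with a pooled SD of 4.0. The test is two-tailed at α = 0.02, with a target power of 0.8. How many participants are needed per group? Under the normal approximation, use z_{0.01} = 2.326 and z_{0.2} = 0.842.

n = 34 per group

Cohen's d = |M₁ − M₂| / SD_pooled = |22.0 − 18.9| / 4.0 = 3.1 / 4.0 = 0.775.
For two independent groups with equal n: n = 2·((z_{α/2} + z_β) / d)².
z_{α/2} + z_β = 2.326 + 0.842 = 3.168.
n = 2 × (3.168 / 0.775)² = 2 × 4.088² = 2 × 16.71 = 33.4.
Round up to the next whole participant.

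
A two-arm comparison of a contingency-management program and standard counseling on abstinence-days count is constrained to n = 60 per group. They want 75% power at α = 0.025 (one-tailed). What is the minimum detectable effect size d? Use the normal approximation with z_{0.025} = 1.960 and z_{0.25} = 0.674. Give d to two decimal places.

For two independent groups of n = 60 each: d_min = (z_{α} + z_β)·√(2/n).
z-sum = 1.960 + 0.674 = 2.634.
d_min = 2.634 × √(2/60) = 2.634 × 0.1826 = 0.481.

d_min ≈ 0.48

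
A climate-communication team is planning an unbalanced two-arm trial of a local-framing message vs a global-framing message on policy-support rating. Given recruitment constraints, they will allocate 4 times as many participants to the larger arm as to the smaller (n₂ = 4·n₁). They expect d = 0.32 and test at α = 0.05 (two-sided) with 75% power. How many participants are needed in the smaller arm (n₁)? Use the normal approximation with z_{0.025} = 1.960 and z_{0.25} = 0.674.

n₁ = 85

With allocation ratio k = n₂/n₁ = 4, Var(x̄₁−x̄₂) = σ²(1/n₁ + 1/(k·n₁)) = σ²·(k+1)/(k·n₁).
So n₁ = (1 + 1/k)·((z_{α/2} + z_β)/d)² = 1.250 × (2.634/0.32)².
n₁ = 1.250 × 67.75 = 84.7.
Round up: n₁ = 85, giving n₂ = 4 × 85 = 340.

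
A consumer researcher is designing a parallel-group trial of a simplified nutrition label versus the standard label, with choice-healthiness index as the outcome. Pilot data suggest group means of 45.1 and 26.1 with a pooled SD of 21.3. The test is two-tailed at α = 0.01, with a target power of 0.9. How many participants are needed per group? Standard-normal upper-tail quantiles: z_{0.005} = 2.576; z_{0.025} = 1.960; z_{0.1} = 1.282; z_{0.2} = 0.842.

Cohen's d = |M₁ − M₂| / SD_pooled = |45.1 − 26.1| / 21.3 = 19.0 / 21.3 = 0.892.
For two independent groups with equal n: n = 2·((z_{α/2} + z_β) / d)².
z_{α/2} + z_β = 2.576 + 1.282 = 3.858.
n = 2 × (3.858 / 0.892)² = 2 × 4.325² = 2 × 18.71 = 37.4.
Round up to the next whole participant.

n = 38 per group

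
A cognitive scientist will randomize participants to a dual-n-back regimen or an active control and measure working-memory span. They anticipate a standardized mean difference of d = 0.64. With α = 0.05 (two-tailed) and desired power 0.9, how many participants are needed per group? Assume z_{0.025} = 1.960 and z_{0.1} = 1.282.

n = 52 per group

For two independent groups with equal n: n = 2·((z_{α/2} + z_β) / d)².
z_{α/2} + z_β = 1.960 + 1.282 = 3.242.
n = 2 × (3.242 / 0.64)² = 2 × 5.066² = 2 × 25.66 = 51.3.
Round up to the next whole participant.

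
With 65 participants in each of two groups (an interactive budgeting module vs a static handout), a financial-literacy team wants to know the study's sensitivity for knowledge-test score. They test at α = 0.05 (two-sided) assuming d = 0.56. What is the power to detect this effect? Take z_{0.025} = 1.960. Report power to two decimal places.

power ≈ 0.89

For two equal groups, power = Φ(d·√(n/2) − z_{α/2}).
d·√(n/2) = 0.56 × √(65/2) = 0.56 × 5.701 = 3.192.
z_β = 3.192 − 1.960 = 1.232.
Power = Φ(1.232) = 0.891.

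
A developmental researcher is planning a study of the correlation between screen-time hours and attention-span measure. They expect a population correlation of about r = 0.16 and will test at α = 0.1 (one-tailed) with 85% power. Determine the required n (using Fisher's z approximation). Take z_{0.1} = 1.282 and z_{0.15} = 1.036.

n = 210

Fisher's z: C = ½·ln((1+r)/(1−r)) = ½·ln(1.3810) = 0.1614.
n = ((z_{α} + z_β)/C)² + 3.
(1.282 + 1.036) / 0.1614 = 2.318 / 0.1614 = 14.362.
n = 14.362² + 3 = 206.26 + 3 = 209.3.
Round up.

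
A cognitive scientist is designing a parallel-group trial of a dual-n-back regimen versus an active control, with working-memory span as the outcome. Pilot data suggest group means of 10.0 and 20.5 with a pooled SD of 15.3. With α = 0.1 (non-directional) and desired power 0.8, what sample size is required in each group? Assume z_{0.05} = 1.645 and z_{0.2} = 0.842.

n = 27 per group

Cohen's d = |M₁ − M₂| / SD_pooled = |10.0 − 20.5| / 15.3 = 10.5 / 15.3 = 0.686.
For two independent groups with equal n: n = 2·((z_{α/2} + z_β) / d)².
z_{α/2} + z_β = 1.645 + 0.842 = 2.487.
n = 2 × (2.487 / 0.686)² = 2 × 3.625² = 2 × 13.14 = 26.3.
Round up to the next whole participant.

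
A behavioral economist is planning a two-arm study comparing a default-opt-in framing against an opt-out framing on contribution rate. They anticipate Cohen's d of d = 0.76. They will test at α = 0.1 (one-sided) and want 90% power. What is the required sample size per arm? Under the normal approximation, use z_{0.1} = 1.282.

n = 23 per group

For two independent groups with equal n: n = 2·((z_{α} + z_β) / d)².
z_{α} + z_β = 1.282 + 1.282 = 2.564.
n = 2 × (2.564 / 0.76)² = 2 × 3.374² = 2 × 11.38 = 22.8.
Round up to the next whole participant.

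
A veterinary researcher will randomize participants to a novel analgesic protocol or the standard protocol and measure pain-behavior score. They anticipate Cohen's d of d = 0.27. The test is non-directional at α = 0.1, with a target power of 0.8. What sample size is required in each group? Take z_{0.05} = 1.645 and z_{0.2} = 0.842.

For two independent groups with equal n: n = 2·((z_{α/2} + z_β) / d)².
z_{α/2} + z_β = 1.645 + 0.842 = 2.487.
n = 2 × (2.487 / 0.27)² = 2 × 9.211² = 2 × 84.84 = 169.7.
Round up to the next whole participant.

n = 170 per group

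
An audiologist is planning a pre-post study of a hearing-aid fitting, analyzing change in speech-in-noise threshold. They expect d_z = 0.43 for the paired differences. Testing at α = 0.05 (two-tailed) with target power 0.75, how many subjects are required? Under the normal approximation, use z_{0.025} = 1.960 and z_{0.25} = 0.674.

n = 38 pairs

For a paired (one-sample on differences) test: n = ((z_{α/2} + z_β) / d)².
z_{α/2} + z_β = 1.960 + 0.674 = 2.634.
n = (2.634 / 0.43)² = 6.126² = 37.52.
Round up.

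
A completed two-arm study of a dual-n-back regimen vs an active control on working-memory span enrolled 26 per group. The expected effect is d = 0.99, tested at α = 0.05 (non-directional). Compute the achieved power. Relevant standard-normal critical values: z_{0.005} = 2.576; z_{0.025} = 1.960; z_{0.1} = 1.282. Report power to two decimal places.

For two equal groups, power = Φ(d·√(n/2) − z_{α/2}).
d·√(n/2) = 0.99 × √(26/2) = 0.99 × 3.606 = 3.569.
z_β = 3.569 − 1.960 = 1.609.
Power = Φ(1.609) = 0.946.

power ≈ 0.95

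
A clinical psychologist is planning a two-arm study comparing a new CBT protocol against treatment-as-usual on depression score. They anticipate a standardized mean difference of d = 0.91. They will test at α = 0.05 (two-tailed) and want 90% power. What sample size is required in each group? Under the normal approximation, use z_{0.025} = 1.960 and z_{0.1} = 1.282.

n = 26 per group

For two independent groups with equal n: n = 2·((z_{α/2} + z_β) / d)².
z_{α/2} + z_β = 1.960 + 1.282 = 3.242.
n = 2 × (3.242 / 0.91)² = 2 × 3.563² = 2 × 12.69 = 25.4.
Round up to the next whole participant.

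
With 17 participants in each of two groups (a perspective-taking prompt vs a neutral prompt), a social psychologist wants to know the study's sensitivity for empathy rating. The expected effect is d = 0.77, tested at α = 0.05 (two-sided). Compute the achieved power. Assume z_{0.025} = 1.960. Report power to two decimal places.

For two equal groups, power = Φ(d·√(n/2) − z_{α/2}).
d·√(n/2) = 0.77 × √(17/2) = 0.77 × 2.915 = 2.245.
z_β = 2.245 − 1.960 = 0.285.
Power = Φ(0.285) = 0.612.

power ≈ 0.61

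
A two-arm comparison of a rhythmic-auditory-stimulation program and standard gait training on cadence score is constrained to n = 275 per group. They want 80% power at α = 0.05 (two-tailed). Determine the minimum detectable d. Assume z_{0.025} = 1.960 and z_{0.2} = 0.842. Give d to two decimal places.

For two independent groups of n = 275 each: d_min = (z_{α/2} + z_β)·√(2/n).
z-sum = 1.960 + 0.842 = 2.802.
d_min = 2.802 × √(2/275) = 2.802 × 0.0853 = 0.239.

d_min ≈ 0.24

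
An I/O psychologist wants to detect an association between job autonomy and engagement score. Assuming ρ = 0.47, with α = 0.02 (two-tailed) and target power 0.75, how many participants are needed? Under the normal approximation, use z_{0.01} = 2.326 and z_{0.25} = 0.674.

Fisher's z: C = ½·ln((1+r)/(1−r)) = ½·ln(2.7736) = 0.5101.
n = ((z_{α/2} + z_β)/C)² + 3.
(2.326 + 0.674) / 0.5101 = 3.000 / 0.5101 = 5.881.
n = 5.881² + 3 = 34.59 + 3 = 37.6.
Round up.

n = 38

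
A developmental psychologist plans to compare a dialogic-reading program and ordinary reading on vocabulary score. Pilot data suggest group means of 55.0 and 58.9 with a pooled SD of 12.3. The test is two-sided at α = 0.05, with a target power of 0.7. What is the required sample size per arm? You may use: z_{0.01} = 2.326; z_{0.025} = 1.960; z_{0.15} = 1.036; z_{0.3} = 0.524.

Cohen's d = |M₁ − M₂| / SD_pooled = |55.0 − 58.9| / 12.3 = 3.9 / 12.3 = 0.317.
For two independent groups with equal n: n = 2·((z_{α/2} + z_β) / d)².
z_{α/2} + z_β = 1.960 + 0.524 = 2.484.
n = 2 × (2.484 / 0.317)² = 2 × 7.836² = 2 × 61.40 = 122.8.
Round up to the next whole participant.

n = 123 per group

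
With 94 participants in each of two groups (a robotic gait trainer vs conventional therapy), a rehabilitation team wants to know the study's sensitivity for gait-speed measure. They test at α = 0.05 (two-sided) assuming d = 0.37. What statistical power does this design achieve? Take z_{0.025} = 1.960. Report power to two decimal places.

For two equal groups, power = Φ(d·√(n/2) − z_{α/2}).
d·√(n/2) = 0.37 × √(94/2) = 0.37 × 6.856 = 2.537.
z_β = 2.537 − 1.960 = 0.577.
Power = Φ(0.577) = 0.718.

power ≈ 0.72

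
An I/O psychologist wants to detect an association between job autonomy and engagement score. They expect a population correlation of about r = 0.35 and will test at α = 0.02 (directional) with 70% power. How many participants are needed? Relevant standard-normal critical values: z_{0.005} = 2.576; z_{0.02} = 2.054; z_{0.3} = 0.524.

Fisher's z: C = ½·ln((1+r)/(1−r)) = ½·ln(2.0769) = 0.3654.
n = ((z_{α} + z_β)/C)² + 3.
(2.054 + 0.524) / 0.3654 = 2.578 / 0.3654 = 7.055.
n = 7.055² + 3 = 49.78 + 3 = 52.8.
Round up.

n = 53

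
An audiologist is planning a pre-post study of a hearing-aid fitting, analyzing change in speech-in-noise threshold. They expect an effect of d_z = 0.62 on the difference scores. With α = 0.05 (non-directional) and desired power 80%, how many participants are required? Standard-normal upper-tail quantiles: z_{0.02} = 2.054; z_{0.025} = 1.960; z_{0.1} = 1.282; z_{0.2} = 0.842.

n = 21 pairs

For a paired (one-sample on differences) test: n = ((z_{α/2} + z_β) / d)².
z_{α/2} + z_β = 1.960 + 0.842 = 2.802.
n = (2.802 / 0.62)² = 4.519² = 20.42.
Round up.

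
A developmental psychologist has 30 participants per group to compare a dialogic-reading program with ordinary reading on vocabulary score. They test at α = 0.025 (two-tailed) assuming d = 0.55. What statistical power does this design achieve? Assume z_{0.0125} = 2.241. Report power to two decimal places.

power ≈ 0.46

For two equal groups, power = Φ(d·√(n/2) − z_{α/2}).
d·√(n/2) = 0.55 × √(30/2) = 0.55 × 3.873 = 2.130.
z_β = 2.130 − 2.241 = -0.111.
Power = Φ(-0.111) = 0.456.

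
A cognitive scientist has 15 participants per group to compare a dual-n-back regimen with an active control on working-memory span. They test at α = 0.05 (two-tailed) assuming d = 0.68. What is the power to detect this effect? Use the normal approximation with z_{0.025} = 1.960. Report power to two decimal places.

power ≈ 0.46

For two equal groups, power = Φ(d·√(n/2) − z_{α/2}).
d·√(n/2) = 0.68 × √(15/2) = 0.68 × 2.739 = 1.862.
z_β = 1.862 − 1.960 = -0.098.
Power = Φ(-0.098) = 0.461.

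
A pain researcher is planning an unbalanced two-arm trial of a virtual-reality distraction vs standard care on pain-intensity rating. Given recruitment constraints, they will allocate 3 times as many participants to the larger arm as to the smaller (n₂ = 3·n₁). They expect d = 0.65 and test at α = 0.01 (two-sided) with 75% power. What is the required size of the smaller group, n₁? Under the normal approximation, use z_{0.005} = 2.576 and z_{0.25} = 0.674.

n₁ = 34

With allocation ratio k = n₂/n₁ = 3, Var(x̄₁−x̄₂) = σ²(1/n₁ + 1/(k·n₁)) = σ²·(k+1)/(k·n₁).
So n₁ = (1 + 1/k)·((z_{α/2} + z_β)/d)² = 1.333 × (3.250/0.65)².
n₁ = 1.333 × 25.00 = 33.3.
Round up: n₁ = 34, giving n₂ = 3 × 34 = 102.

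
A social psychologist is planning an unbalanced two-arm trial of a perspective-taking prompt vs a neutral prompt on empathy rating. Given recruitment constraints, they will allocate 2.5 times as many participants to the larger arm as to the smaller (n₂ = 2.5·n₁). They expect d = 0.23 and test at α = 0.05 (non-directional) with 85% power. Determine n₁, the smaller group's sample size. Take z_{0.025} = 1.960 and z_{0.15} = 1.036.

n₁ = 238

With allocation ratio k = n₂/n₁ = 2.5, Var(x̄₁−x̄₂) = σ²(1/n₁ + 1/(k·n₁)) = σ²·(k+1)/(k·n₁).
So n₁ = (1 + 1/k)·((z_{α/2} + z_β)/d)² = 1.400 × (2.996/0.23)².
n₁ = 1.400 × 169.68 = 237.6.
Round up: n₁ = 238, giving n₂ = 2.5 × 238 = 595.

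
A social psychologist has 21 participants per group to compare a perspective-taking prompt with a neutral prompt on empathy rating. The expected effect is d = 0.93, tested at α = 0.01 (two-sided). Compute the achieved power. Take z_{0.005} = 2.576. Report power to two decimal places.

power ≈ 0.67

For two equal groups, power = Φ(d·√(n/2) − z_{α/2}).
d·√(n/2) = 0.93 × √(21/2) = 0.93 × 3.240 = 3.014.
z_β = 3.014 − 2.576 = 0.438.
Power = Φ(0.438) = 0.669.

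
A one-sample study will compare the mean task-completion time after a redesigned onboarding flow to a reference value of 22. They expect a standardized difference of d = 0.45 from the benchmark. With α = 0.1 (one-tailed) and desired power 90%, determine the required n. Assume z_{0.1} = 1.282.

For a one-sample test: n = ((z_{α} + z_β) / d)².
z_{α} + z_β = 1.282 + 1.282 = 2.564.
n = (2.564 / 0.45)² = 5.698² = 32.46.
Round up.

n = 33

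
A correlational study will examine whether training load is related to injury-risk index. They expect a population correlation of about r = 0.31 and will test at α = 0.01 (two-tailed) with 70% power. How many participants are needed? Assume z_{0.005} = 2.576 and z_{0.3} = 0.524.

Fisher's z: C = ½·ln((1+r)/(1−r)) = ½·ln(1.8986) = 0.3205.
n = ((z_{α/2} + z_β)/C)² + 3.
(2.576 + 0.524) / 0.3205 = 3.100 / 0.3205 = 9.672.
n = 9.672² + 3 = 93.56 + 3 = 96.6.
Round up.

n = 97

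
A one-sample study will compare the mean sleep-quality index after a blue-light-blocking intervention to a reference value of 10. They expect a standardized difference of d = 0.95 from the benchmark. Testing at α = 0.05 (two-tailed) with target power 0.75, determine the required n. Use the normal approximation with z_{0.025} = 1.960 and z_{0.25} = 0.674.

n = 8

For a one-sample test: n = ((z_{α/2} + z_β) / d)².
z_{α/2} + z_β = 1.960 + 0.674 = 2.634.
n = (2.634 / 0.95)² = 2.773² = 7.69.
Round up.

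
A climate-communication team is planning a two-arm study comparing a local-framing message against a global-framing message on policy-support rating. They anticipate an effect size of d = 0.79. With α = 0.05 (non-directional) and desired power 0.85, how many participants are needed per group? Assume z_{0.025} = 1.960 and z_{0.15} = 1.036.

n = 29 per group

For two independent groups with equal n: n = 2·((z_{α/2} + z_β) / d)².
z_{α/2} + z_β = 1.960 + 1.036 = 2.996.
n = 2 × (2.996 / 0.79)² = 2 × 3.792² = 2 × 14.38 = 28.8.
Round up to the next whole participant.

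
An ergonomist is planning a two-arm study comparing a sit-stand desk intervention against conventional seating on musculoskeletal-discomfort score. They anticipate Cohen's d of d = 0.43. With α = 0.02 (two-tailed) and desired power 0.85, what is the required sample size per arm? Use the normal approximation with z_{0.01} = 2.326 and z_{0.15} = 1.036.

n = 123 per group

For two independent groups with equal n: n = 2·((z_{α/2} + z_β) / d)².
z_{α/2} + z_β = 2.326 + 1.036 = 3.362.
n = 2 × (3.362 / 0.43)² = 2 × 7.819² = 2 × 61.13 = 122.3.
Round up to the next whole participant.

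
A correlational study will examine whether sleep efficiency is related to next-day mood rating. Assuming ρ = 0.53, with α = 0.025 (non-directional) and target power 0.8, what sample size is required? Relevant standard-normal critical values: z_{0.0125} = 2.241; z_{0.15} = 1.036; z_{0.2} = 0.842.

n = 31

Fisher's z: C = ½·ln((1+r)/(1−r)) = ½·ln(3.2553) = 0.5901.
n = ((z_{α/2} + z_β)/C)² + 3.
(2.241 + 0.842) / 0.5901 = 3.083 / 0.5901 = 5.225.
n = 5.225² + 3 = 27.30 + 3 = 30.3.
Round up.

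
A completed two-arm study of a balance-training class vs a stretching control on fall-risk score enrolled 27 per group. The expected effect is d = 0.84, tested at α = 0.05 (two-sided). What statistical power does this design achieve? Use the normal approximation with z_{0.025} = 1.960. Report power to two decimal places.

power ≈ 0.87

For two equal groups, power = Φ(d·√(n/2) − z_{α/2}).
d·√(n/2) = 0.84 × √(27/2) = 0.84 × 3.674 = 3.086.
z_β = 3.086 − 1.960 = 1.126.
Power = Φ(1.126) = 0.870.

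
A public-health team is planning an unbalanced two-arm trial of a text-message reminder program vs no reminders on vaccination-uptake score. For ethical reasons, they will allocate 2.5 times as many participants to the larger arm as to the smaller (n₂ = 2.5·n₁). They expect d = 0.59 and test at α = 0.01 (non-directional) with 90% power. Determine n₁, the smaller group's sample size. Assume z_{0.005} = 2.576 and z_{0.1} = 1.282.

n₁ = 60

With allocation ratio k = n₂/n₁ = 2.5, Var(x̄₁−x̄₂) = σ²(1/n₁ + 1/(k·n₁)) = σ²·(k+1)/(k·n₁).
So n₁ = (1 + 1/k)·((z_{α/2} + z_β)/d)² = 1.400 × (3.858/0.59)².
n₁ = 1.400 × 42.76 = 59.9.
Round up: n₁ = 60, giving n₂ = 2.5 × 60 = 150.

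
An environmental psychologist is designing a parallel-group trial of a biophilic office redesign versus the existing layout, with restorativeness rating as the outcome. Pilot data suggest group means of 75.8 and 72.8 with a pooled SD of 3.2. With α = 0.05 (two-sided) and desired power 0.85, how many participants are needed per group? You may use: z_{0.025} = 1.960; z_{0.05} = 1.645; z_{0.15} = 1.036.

n = 21 per group

Cohen's d = |M₁ − M₂| / SD_pooled = |75.8 − 72.8| / 3.2 = 3.0 / 3.2 = 0.938.
For two independent groups with equal n: n = 2·((z_{α/2} + z_β) / d)².
z_{α/2} + z_β = 1.960 + 1.036 = 2.996.
n = 2 × (2.996 / 0.938)² = 2 × 3.194² = 2 × 10.20 = 20.4.
Round up to the next whole participant.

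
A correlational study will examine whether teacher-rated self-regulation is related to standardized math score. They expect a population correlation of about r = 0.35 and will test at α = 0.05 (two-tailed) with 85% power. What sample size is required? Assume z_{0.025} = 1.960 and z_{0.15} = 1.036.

Fisher's z: C = ½·ln((1+r)/(1−r)) = ½·ln(2.0769) = 0.3654.
n = ((z_{α/2} + z_β)/C)² + 3.
(1.960 + 1.036) / 0.3654 = 2.996 / 0.3654 = 8.199.
n = 8.199² + 3 = 67.23 + 3 = 70.2.
Round up.

n = 71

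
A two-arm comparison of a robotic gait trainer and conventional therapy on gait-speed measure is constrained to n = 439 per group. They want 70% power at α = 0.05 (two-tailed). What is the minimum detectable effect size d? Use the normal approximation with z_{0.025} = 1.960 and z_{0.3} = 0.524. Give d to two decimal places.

d_min ≈ 0.17

For two independent groups of n = 439 each: d_min = (z_{α/2} + z_β)·√(2/n).
z-sum = 1.960 + 0.524 = 2.484.
d_min = 2.484 × √(2/439) = 2.484 × 0.0675 = 0.168.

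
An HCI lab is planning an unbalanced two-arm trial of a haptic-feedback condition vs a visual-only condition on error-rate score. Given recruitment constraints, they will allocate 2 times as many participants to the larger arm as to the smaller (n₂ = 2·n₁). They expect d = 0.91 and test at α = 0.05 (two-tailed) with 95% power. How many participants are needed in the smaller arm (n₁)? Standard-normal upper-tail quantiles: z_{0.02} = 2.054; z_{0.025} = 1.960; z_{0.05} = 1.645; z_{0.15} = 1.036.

With allocation ratio k = n₂/n₁ = 2, Var(x̄₁−x̄₂) = σ²(1/n₁ + 1/(k·n₁)) = σ²·(k+1)/(k·n₁).
So n₁ = (1 + 1/k)·((z_{α/2} + z_β)/d)² = 1.500 × (3.605/0.91)².
n₁ = 1.500 × 15.69 = 23.5.
Round up: n₁ = 24, giving n₂ = 2 × 24 = 48.

n₁ = 24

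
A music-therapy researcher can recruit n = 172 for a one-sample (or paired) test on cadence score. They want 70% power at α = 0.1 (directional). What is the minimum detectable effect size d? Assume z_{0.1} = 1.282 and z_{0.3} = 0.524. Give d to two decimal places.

For a single sample (or paired design) of n = 172: d_min = (z_{α} + z_β)/√n.
z-sum = 1.282 + 0.524 = 1.806.
d_min = 1.806 / √172 = 1.806 / 13.115 = 0.138.

d_min ≈ 0.14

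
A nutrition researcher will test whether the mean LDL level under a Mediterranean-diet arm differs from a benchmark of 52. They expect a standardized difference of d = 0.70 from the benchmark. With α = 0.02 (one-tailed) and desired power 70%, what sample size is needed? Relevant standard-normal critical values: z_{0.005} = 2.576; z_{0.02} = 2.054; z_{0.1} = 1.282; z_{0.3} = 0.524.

n = 14

For a one-sample test: n = ((z_{α} + z_β) / d)².
z_{α} + z_β = 2.054 + 0.524 = 2.578.
n = (2.578 / 0.70)² = 3.683² = 13.56.
Round up.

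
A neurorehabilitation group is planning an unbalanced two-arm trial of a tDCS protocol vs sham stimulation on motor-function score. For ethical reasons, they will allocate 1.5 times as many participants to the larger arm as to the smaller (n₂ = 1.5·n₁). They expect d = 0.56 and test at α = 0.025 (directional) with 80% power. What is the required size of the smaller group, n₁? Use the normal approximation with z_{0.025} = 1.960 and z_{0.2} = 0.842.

n₁ = 42

With allocation ratio k = n₂/n₁ = 1.5, Var(x̄₁−x̄₂) = σ²(1/n₁ + 1/(k·n₁)) = σ²·(k+1)/(k·n₁).
So n₁ = (1 + 1/k)·((z_{α} + z_β)/d)² = 1.667 × (2.802/0.56)².
n₁ = 1.667 × 25.04 = 41.7.
Round up: n₁ = 42, giving n₂ = 1.5 × 42 = 63.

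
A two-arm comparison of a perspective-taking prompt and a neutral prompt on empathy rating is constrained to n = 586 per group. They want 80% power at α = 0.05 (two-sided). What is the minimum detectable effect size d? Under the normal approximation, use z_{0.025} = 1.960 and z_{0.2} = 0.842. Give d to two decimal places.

d_min ≈ 0.16

For two independent groups of n = 586 each: d_min = (z_{α/2} + z_β)·√(2/n).
z-sum = 1.960 + 0.842 = 2.802.
d_min = 2.802 × √(2/586) = 2.802 × 0.0584 = 0.164.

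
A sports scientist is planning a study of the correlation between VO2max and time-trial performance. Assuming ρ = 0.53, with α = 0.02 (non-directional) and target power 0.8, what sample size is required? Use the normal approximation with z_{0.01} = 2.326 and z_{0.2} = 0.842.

Fisher's z: C = ½·ln((1+r)/(1−r)) = ½·ln(3.2553) = 0.5901.
n = ((z_{α/2} + z_β)/C)² + 3.
(2.326 + 0.842) / 0.5901 = 3.168 / 0.5901 = 5.369.
n = 5.369² + 3 = 28.82 + 3 = 31.8.
Round up.

n = 32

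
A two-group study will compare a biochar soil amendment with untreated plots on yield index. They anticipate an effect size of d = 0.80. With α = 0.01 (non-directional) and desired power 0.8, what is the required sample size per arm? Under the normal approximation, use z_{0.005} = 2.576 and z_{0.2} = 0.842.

n = 37 per group

For two independent groups with equal n: n = 2·((z_{α/2} + z_β) / d)².
z_{α/2} + z_β = 2.576 + 0.842 = 3.418.
n = 2 × (3.418 / 0.80)² = 2 × 4.272² = 2 × 18.25 = 36.5.
Round up to the next whole participant.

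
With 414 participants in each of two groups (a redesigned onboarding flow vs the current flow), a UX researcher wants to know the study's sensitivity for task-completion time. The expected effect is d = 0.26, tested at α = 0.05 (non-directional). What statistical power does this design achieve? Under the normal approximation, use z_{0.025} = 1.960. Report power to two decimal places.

For two equal groups, power = Φ(d·√(n/2) − z_{α/2}).
d·√(n/2) = 0.26 × √(414/2) = 0.26 × 14.387 = 3.741.
z_β = 3.741 − 1.960 = 1.781.
Power = Φ(1.781) = 0.963.

power ≈ 0.96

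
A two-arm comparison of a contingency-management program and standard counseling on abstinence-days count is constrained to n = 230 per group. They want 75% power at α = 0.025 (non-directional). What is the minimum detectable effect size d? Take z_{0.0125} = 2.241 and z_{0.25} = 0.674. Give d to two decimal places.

d_min ≈ 0.27

For two independent groups of n = 230 each: d_min = (z_{α/2} + z_β)·√(2/n).
z-sum = 2.241 + 0.674 = 2.915.
d_min = 2.915 × √(2/230) = 2.915 × 0.0933 = 0.272.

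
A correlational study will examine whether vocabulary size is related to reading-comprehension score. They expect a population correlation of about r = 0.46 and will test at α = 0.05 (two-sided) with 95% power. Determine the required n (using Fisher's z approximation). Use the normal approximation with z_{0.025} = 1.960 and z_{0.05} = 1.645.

n = 56

Fisher's z: C = ½·ln((1+r)/(1−r)) = ½·ln(2.7037) = 0.4973.
n = ((z_{α/2} + z_β)/C)² + 3.
(1.960 + 1.645) / 0.4973 = 3.605 / 0.4973 = 7.249.
n = 7.249² + 3 = 52.55 + 3 = 55.6.
Round up.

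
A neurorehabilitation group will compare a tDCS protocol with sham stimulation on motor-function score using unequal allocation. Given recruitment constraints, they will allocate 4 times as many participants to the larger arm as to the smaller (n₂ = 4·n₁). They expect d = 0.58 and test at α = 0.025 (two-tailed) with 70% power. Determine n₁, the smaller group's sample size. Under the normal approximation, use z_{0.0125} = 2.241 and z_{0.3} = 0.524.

n₁ = 29

With allocation ratio k = n₂/n₁ = 4, Var(x̄₁−x̄₂) = σ²(1/n₁ + 1/(k·n₁)) = σ²·(k+1)/(k·n₁).
So n₁ = (1 + 1/k)·((z_{α/2} + z_β)/d)² = 1.250 × (2.765/0.58)².
n₁ = 1.250 × 22.73 = 28.4.
Round up: n₁ = 29, giving n₂ = 4 × 29 = 116.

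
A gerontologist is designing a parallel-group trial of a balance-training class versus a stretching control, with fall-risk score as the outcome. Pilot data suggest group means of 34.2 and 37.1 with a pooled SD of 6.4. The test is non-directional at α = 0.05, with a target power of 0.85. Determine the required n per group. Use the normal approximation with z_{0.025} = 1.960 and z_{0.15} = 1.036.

n = 88 per group

Cohen's d = |M₁ − M₂| / SD_pooled = |34.2 − 37.1| / 6.4 = 2.9 / 6.4 = 0.453.
For two independent groups with equal n: n = 2·((z_{α/2} + z_β) / d)².
z_{α/2} + z_β = 1.960 + 1.036 = 2.996.
n = 2 × (2.996 / 0.453)² = 2 × 6.614² = 2 × 43.74 = 87.5.
Round up to the next whole participant.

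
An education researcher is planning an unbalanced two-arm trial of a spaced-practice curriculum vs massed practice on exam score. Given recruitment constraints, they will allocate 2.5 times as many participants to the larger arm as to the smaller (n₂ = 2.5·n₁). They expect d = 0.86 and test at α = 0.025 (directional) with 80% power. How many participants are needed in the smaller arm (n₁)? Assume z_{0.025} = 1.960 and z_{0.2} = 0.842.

n₁ = 15

With allocation ratio k = n₂/n₁ = 2.5, Var(x̄₁−x̄₂) = σ²(1/n₁ + 1/(k·n₁)) = σ²·(k+1)/(k·n₁).
So n₁ = (1 + 1/k)·((z_{α} + z_β)/d)² = 1.400 × (2.802/0.86)².
n₁ = 1.400 × 10.62 = 14.9.
Round up: n₁ = 15, giving n₂ = ⌈2.5 × 15⌉ = ⌈37.5⌉ = 38.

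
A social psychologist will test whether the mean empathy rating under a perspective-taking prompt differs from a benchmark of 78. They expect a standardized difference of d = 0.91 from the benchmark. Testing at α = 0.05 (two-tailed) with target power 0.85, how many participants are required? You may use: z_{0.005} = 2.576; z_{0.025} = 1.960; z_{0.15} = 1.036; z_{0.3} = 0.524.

For a one-sample test: n = ((z_{α/2} + z_β) / d)².
z_{α/2} + z_β = 1.960 + 1.036 = 2.996.
n = (2.996 / 0.91)² = 3.292² = 10.84.
Round up.

n = 11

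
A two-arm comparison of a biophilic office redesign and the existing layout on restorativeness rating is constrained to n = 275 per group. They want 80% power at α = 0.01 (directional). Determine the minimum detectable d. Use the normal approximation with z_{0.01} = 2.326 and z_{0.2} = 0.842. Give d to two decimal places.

d_min ≈ 0.27

For two independent groups of n = 275 each: d_min = (z_{α} + z_β)·√(2/n).
z-sum = 2.326 + 0.842 = 3.168.
d_min = 3.168 × √(2/275) = 3.168 × 0.0853 = 0.270.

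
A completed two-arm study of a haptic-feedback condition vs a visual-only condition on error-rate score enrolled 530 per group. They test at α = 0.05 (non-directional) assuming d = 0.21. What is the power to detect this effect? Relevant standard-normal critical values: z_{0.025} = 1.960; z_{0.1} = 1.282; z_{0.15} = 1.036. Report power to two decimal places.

For two equal groups, power = Φ(d·√(n/2) − z_{α/2}).
d·√(n/2) = 0.21 × √(530/2) = 0.21 × 16.279 = 3.419.
z_β = 3.419 − 1.960 = 1.459.
Power = Φ(1.459) = 0.928.

power ≈ 0.93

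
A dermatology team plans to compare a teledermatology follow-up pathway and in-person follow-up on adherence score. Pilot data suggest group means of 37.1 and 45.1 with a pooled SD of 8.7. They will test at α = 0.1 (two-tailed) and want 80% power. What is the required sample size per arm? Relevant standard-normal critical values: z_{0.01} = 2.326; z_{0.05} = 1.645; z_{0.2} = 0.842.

Cohen's d = |M₁ − M₂| / SD_pooled = |37.1 − 45.1| / 8.7 = 8.0 / 8.7 = 0.920.
For two independent groups with equal n: n = 2·((z_{α/2} + z_β) / d)².
z_{α/2} + z_β = 1.645 + 0.842 = 2.487.
n = 2 × (2.487 / 0.920)² = 2 × 2.703² = 2 × 7.31 = 14.6.
Round up to the next whole participant.

n = 15 per group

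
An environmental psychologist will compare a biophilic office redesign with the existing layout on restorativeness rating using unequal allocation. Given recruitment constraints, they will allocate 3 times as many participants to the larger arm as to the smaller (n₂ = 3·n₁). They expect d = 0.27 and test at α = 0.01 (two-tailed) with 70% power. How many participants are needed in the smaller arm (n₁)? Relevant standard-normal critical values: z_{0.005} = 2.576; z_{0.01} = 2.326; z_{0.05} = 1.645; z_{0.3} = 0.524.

With allocation ratio k = n₂/n₁ = 3, Var(x̄₁−x̄₂) = σ²(1/n₁ + 1/(k·n₁)) = σ²·(k+1)/(k·n₁).
So n₁ = (1 + 1/k)·((z_{α/2} + z_β)/d)² = 1.333 × (3.100/0.27)².
n₁ = 1.333 × 131.82 = 175.8.
Round up: n₁ = 176, giving n₂ = 3 × 176 = 528.

n₁ = 176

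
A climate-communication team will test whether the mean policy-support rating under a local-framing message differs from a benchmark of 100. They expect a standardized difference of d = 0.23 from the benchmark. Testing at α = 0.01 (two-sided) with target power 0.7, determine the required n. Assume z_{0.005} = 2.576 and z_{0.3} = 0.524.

n = 182

For a one-sample test: n = ((z_{α/2} + z_β) / d)².
z_{α/2} + z_β = 2.576 + 0.524 = 3.100.
n = (3.100 / 0.23)² = 13.478² = 181.66.
Round up.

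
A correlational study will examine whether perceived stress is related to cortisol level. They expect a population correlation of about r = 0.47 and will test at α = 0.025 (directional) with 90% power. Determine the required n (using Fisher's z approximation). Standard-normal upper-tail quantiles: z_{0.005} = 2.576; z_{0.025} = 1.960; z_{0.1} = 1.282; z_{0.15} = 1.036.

Fisher's z: C = ½·ln((1+r)/(1−r)) = ½·ln(2.7736) = 0.5101.
n = ((z_{α} + z_β)/C)² + 3.
(1.960 + 1.282) / 0.5101 = 3.242 / 0.5101 = 6.356.
n = 6.356² + 3 = 40.39 + 3 = 43.4.
Round up.

n = 44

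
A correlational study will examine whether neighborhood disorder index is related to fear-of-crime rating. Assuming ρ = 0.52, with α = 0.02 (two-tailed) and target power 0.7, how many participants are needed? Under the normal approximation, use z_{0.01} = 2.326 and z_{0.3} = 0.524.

n = 28

Fisher's z: C = ½·ln((1+r)/(1−r)) = ½·ln(3.1667) = 0.5763.
n = ((z_{α/2} + z_β)/C)² + 3.
(2.326 + 0.524) / 0.5763 = 2.850 / 0.5763 = 4.945.
n = 4.945² + 3 = 24.46 + 3 = 27.5.
Round up.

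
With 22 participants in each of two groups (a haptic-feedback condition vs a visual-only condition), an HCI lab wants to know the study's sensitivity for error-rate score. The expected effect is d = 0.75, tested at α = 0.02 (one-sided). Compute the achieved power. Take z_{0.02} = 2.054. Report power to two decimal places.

For two equal groups, power = Φ(d·√(n/2) − z_{α}).
d·√(n/2) = 0.75 × √(22/2) = 0.75 × 3.317 = 2.487.
z_β = 2.487 − 2.054 = 0.433.
Power = Φ(0.433) = 0.668.

power ≈ 0.67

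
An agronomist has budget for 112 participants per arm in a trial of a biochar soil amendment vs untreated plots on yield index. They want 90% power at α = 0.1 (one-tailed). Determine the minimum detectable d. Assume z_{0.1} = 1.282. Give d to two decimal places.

For two independent groups of n = 112 each: d_min = (z_{α} + z_β)·√(2/n).
z-sum = 1.282 + 1.282 = 2.564.
d_min = 2.564 × √(2/112) = 2.564 × 0.1336 = 0.343.

d_min ≈ 0.34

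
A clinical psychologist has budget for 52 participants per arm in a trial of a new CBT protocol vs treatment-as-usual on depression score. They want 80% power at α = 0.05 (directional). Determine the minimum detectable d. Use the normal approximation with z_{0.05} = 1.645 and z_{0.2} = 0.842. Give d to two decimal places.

d_min ≈ 0.49

For two independent groups of n = 52 each: d_min = (z_{α} + z_β)·√(2/n).
z-sum = 1.645 + 0.842 = 2.487.
d_min = 2.487 × √(2/52) = 2.487 × 0.1961 = 0.488.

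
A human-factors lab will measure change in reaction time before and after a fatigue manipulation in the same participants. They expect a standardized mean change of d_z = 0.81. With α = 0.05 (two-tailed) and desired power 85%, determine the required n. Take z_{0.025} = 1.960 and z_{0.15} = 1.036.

n = 14 pairs

For a paired (one-sample on differences) test: n = ((z_{α/2} + z_β) / d)².
z_{α/2} + z_β = 1.960 + 1.036 = 2.996.
n = (2.996 / 0.81)² = 3.699² = 13.68.
Round up.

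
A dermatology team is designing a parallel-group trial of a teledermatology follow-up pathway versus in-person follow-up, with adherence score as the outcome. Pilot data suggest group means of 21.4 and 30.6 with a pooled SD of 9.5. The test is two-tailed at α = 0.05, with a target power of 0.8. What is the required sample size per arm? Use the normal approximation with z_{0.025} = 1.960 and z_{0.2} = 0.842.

n = 17 per group

Cohen's d = |M₁ − M₂| / SD_pooled = |21.4 − 30.6| / 9.5 = 9.2 / 9.5 = 0.968.
For two independent groups with equal n: n = 2·((z_{α/2} + z_β) / d)².
z_{α/2} + z_β = 1.960 + 0.842 = 2.802.
n = 2 × (2.802 / 0.968)² = 2 × 2.895² = 2 × 8.38 = 16.8.
Round up to the next whole participant.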